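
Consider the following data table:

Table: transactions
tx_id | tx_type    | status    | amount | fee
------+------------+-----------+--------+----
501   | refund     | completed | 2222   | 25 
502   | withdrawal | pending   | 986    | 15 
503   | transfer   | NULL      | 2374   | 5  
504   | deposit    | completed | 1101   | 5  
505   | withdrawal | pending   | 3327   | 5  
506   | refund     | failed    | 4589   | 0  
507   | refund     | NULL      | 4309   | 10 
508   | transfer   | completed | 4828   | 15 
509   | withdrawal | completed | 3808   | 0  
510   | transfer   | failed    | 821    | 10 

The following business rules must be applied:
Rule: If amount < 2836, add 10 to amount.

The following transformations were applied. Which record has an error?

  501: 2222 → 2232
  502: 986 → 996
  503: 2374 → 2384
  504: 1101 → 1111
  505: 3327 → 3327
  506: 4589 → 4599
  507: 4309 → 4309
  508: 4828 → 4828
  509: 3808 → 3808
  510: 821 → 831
Record 506 has an error. The correct transformed value should be 4589, not 4599.

Step 1: Check each record against the rule
Step 2: Record 506 has amount = 4589
Step 3: Since 4589 >= 2836, the bonus should not have been applied
Step 4: Correct value = 4589, but claimed value = 4599
Conclusion: Record 506 has the error.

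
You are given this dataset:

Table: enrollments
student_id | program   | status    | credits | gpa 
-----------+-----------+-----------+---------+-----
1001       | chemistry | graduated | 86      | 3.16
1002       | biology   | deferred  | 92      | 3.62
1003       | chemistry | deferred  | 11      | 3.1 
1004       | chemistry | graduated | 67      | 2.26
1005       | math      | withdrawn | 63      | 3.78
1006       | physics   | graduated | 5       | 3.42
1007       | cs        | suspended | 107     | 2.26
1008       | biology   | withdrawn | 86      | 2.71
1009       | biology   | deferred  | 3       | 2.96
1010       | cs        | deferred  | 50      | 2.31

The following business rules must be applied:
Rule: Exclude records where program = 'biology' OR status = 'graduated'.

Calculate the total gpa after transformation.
11.45

Step 1: Find records where program = 'biology' OR status = 'graduated'
Step 2: 6 records match, summing to 18.13
Step 3: Original sum: 29.58
Step 4: Remaining sum = 29.58 - 18.13 = 11.45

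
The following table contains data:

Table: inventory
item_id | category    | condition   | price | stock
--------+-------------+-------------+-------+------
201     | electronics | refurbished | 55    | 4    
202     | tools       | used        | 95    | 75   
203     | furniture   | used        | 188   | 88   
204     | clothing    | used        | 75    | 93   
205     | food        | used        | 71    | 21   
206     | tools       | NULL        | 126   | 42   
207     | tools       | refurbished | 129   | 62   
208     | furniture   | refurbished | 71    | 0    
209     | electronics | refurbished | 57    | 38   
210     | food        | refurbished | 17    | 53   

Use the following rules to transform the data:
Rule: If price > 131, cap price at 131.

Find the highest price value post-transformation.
131

Step 1: Original maximum price = 188
Step 2: Apply cap at 131
Step 3: 1 records had price > 131 and were capped
Step 4: Maximum after transformation = 131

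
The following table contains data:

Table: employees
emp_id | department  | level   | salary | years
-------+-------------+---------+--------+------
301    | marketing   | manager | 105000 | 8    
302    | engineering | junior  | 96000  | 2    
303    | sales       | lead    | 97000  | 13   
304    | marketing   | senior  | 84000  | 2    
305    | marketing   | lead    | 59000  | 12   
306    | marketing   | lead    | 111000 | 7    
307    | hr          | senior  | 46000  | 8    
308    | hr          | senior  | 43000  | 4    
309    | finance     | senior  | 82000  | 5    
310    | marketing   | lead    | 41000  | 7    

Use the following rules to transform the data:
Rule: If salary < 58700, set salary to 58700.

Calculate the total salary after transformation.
810100

Step 1: 3 records have salary < 58700
Step 2: These records originally summed to 130000
Step 3: After setting to minimum: 3 × 58700 = 176100
Step 4: Unaffected records sum: 634000
Step 5: Final sum = 176100 + 634000 = 810100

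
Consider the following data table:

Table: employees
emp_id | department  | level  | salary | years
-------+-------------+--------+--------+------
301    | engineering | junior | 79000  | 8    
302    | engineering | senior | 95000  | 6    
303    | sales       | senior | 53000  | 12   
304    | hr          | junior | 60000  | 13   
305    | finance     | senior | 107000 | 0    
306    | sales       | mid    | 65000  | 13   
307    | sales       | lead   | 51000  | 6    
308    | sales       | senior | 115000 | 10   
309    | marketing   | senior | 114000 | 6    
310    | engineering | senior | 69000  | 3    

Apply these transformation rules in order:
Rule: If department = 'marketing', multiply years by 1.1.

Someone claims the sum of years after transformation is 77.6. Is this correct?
Yes, the result is correct.

Step 1: Calculate the correct sum after transformation
Step 2: Apply multiplier 1.1 to records where department = 'marketing'
Step 3: Correct result = 77.6
Step 4: Claimed result = 77.6
Step 5: 77.6 = 77.6 ✓
Conclusion: The claimed result is correct.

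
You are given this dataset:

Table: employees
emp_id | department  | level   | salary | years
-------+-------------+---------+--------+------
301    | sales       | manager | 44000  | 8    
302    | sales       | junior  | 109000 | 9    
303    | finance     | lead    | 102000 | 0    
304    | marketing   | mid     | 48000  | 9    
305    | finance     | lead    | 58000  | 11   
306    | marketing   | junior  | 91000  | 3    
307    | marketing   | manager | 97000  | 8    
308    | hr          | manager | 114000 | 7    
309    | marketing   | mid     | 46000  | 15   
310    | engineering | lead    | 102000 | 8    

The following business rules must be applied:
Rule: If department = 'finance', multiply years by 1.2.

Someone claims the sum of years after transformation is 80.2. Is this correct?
Yes, the result is correct.

Step 1: Calculate the correct sum after transformation
Step 2: Apply multiplier 1.2 to records where department = 'finance'
Step 3: Correct result = 80.2
Step 4: Claimed result = 80.2
Step 5: 80.2 = 80.2 ✓
Conclusion: The claimed result is correct.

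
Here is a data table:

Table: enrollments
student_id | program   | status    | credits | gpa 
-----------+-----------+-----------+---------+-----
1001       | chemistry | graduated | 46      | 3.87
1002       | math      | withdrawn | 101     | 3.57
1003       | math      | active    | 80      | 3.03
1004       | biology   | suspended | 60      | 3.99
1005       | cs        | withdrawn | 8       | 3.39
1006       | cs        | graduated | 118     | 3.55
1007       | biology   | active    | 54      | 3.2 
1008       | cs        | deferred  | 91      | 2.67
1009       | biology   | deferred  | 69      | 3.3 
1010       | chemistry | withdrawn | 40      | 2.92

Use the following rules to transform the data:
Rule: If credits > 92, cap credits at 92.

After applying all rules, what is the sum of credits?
632

Step 1: 2 records have credits > 92
Step 2: These records originally summed to 219
Step 3: After capping: 2 × 92 = 184
Step 4: Unaffected records sum: 448
Step 5: Final sum = 184 + 448 = 632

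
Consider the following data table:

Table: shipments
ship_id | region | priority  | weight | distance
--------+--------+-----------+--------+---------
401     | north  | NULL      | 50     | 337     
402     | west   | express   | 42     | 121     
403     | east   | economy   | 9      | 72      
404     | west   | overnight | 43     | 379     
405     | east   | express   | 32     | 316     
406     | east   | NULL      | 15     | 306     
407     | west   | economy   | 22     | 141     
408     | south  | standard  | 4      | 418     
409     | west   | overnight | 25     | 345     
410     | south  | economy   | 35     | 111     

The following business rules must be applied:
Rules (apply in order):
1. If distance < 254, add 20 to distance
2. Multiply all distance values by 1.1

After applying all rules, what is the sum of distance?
2888.6

Step 1: Apply Rule 1 - Add 20 to records with distance < 254
  - 4 records affected: 445 + (4 × 20) = 525
  - Unaffected records: 2101
  - Sum after Rule 1: 2626
Step 2: Apply Rule 2 - Multiply all by 1.1
  - 2626 × 1.1 = 2888.6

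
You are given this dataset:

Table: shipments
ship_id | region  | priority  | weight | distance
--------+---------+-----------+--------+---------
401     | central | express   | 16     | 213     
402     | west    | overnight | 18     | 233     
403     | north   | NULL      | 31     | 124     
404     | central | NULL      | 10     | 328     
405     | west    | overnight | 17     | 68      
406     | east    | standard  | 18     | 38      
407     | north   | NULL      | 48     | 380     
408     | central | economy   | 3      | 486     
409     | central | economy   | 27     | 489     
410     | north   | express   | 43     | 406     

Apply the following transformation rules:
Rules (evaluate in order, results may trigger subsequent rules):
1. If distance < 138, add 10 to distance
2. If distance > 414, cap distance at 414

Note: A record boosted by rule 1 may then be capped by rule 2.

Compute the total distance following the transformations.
2648

Step 1: Apply rule 1 to records with distance < 138
  - 3 records get bonus of 10
  - Of these, 0 records then exceed 414 and get capped
Step 2: Apply rule 2 to records with distance > 414
  - 2 records (original) are capped
Step 3: Calculate final sum = 2648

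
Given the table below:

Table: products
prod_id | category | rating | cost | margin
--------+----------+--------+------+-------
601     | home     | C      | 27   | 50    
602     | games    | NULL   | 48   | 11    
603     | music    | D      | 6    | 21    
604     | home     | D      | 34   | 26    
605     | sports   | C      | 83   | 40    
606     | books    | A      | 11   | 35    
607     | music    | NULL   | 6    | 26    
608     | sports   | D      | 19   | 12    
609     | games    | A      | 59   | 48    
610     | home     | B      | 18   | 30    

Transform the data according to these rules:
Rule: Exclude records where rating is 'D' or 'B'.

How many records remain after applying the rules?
6

Step 1: Count records to exclude
  - 3 (D) + 1 (B) = 4 records
Step 2: Total records: 10
Step 3: Remaining = 10 - 4 = 6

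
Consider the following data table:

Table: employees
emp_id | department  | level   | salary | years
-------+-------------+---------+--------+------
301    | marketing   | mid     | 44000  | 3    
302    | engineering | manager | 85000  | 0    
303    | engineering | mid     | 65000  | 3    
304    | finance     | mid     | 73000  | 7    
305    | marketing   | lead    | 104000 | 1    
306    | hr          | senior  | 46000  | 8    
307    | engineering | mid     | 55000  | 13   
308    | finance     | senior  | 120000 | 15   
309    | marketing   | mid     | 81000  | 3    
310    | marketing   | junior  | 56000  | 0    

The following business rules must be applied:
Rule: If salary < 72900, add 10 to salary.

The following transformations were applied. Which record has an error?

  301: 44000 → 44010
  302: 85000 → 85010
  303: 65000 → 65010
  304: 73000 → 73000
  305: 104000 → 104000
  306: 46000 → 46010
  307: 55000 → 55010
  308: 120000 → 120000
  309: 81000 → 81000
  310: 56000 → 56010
Record 302 has an error. The correct transformed value should be 85000, not 85010.

Step 1: Check each record against the rule
Step 2: Record 302 has salary = 85000
Step 3: Since 85000 >= 72900, the bonus should not have been applied
Step 4: Correct value = 85000, but claimed value = 85010
Conclusion: Record 302 has the error.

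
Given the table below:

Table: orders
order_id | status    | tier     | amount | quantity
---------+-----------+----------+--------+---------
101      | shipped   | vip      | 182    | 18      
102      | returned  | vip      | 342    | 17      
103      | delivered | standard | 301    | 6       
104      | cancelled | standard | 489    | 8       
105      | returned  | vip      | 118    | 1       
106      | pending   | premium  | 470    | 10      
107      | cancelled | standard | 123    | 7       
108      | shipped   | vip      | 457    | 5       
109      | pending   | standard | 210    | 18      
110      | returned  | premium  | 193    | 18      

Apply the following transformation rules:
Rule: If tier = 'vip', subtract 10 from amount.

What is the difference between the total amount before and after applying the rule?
40

Step 1: Original sum of amount = 2885
Step 2: 4 records have tier = 'vip'
Step 3: Each affected record changes by -10
Step 4: Total change = 4 × -10 = -40
Step 5: New sum = 2885 + -40 = 2845
Step 6: Difference = |2845 - 2885| = 40
        (Sum decreased by 40)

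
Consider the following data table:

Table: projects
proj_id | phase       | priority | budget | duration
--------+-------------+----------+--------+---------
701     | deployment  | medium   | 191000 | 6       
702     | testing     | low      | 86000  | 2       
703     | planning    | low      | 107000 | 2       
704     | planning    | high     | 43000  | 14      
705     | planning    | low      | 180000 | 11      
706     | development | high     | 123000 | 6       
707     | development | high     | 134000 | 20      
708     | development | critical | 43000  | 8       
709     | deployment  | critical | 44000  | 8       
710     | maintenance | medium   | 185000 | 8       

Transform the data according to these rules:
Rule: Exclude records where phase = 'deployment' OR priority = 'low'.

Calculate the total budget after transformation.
528000

Step 1: Find records where phase = 'deployment' OR priority = 'low'
Step 2: 5 records match, summing to 608000
Step 3: Original sum: 1136000
Step 4: Remaining sum = 1136000 - 608000 = 528000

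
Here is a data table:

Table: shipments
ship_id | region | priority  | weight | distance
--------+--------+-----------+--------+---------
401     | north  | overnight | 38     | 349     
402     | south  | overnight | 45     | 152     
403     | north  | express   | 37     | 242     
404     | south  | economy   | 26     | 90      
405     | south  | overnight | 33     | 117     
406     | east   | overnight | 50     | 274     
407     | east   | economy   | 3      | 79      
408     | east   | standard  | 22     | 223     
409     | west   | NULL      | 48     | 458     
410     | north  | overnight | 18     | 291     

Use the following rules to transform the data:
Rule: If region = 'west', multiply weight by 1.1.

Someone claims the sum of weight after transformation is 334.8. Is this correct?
No, the correct result is 324.8.

Step 1: Calculate the correct sum after transformation
Step 2: Apply multiplier 1.1 to records where region = 'west'
Step 3: Correct result = 324.8
Step 4: Claimed result = 334.8
Step 5: 324.8 ≠ 334.8
Conclusion: The claimed result is incorrect. The correct answer is 324.8.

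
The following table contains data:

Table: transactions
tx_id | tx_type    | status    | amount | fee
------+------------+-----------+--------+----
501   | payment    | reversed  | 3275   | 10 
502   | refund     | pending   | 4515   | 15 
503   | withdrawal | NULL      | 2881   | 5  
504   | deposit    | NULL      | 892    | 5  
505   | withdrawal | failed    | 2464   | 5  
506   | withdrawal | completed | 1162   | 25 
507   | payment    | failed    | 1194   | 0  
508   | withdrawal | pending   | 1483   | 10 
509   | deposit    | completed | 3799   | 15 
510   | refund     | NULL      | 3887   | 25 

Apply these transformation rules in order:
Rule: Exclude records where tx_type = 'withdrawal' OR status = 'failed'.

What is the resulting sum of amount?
16368

Step 1: Find records where tx_type = 'withdrawal' OR status = 'failed'
Step 2: 5 records match, summing to 9184
Step 3: Original sum: 25552
Step 4: Remaining sum = 25552 - 9184 = 16368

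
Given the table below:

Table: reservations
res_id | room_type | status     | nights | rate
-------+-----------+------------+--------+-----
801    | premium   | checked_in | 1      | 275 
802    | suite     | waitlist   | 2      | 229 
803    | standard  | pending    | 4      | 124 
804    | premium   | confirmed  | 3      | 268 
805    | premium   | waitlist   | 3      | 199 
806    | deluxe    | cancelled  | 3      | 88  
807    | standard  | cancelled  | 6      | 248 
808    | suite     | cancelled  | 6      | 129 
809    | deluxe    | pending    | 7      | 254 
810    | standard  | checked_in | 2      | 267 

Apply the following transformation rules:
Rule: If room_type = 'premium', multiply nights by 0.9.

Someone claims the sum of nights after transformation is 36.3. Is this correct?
Yes, the result is correct.

Step 1: Calculate the correct sum after transformation
Step 2: Apply multiplier 0.9 to records where room_type = 'premium'
Step 3: Correct result = 36.3
Step 4: Claimed result = 36.3
Step 5: 36.3 = 36.3 ✓
Conclusion: The claimed result is correct.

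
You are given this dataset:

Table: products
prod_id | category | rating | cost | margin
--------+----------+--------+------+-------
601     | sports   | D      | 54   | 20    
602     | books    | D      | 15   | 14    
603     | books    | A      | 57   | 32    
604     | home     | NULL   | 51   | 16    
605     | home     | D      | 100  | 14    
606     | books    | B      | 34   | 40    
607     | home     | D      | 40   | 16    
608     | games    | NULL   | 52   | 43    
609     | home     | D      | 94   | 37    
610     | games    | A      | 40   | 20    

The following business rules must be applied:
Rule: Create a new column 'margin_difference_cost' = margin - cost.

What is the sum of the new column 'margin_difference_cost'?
-285

Step 1: For each record, compute margin - cost
Example calculations:
  20 - 54 = -34
  14 - 15 = -1
  32 - 57 = -25
  ...
Step 2: Sum all derived values
Step 3: Total = -285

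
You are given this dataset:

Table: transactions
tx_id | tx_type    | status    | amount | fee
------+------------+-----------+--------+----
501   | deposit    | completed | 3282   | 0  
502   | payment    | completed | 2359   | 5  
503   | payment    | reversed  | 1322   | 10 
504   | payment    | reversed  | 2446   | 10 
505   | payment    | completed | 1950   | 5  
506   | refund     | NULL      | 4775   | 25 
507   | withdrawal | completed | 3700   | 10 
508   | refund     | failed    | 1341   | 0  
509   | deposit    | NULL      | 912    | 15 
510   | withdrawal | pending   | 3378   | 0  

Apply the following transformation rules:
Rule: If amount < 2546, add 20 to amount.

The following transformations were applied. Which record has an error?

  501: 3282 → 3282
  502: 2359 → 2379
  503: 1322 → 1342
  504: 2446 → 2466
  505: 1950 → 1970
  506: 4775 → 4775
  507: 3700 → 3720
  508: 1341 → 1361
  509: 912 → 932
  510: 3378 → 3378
Record 507 has an error. The correct transformed value should be 3700, not 3720.

Step 1: Check each record against the rule
Step 2: Record 507 has amount = 3700
Step 3: Since 3700 >= 2546, the bonus should not have been applied
Step 4: Correct value = 3700, but claimed value = 3720
Conclusion: Record 507 has the error.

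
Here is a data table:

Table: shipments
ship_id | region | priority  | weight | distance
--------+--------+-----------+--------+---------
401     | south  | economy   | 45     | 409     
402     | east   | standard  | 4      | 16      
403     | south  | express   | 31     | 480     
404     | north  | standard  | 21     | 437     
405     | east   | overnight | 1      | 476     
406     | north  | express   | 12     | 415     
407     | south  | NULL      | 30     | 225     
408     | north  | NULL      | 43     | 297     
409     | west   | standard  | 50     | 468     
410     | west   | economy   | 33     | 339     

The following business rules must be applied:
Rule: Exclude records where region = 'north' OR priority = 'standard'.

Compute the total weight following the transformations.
140

Step 1: Find records where region = 'north' OR priority = 'standard'
Step 2: 5 records match, summing to 130
Step 3: Original sum: 270
Step 4: Remaining sum = 270 - 130 = 140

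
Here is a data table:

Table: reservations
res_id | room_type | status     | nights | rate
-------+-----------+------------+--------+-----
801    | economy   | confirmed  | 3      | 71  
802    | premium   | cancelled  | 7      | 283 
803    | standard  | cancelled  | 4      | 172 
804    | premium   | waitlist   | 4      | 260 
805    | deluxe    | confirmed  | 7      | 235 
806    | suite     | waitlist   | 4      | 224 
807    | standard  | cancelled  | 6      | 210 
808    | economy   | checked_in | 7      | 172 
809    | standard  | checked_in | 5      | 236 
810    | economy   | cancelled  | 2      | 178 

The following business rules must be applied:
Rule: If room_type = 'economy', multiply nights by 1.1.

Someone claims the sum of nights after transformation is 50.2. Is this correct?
Yes, the result is correct.

Step 1: Calculate the correct sum after transformation
Step 2: Apply multiplier 1.1 to records where room_type = 'economy'
Step 3: Correct result = 50.2
Step 4: Claimed result = 50.2
Step 5: 50.2 = 50.2 ✓
Conclusion: The claimed result is correct.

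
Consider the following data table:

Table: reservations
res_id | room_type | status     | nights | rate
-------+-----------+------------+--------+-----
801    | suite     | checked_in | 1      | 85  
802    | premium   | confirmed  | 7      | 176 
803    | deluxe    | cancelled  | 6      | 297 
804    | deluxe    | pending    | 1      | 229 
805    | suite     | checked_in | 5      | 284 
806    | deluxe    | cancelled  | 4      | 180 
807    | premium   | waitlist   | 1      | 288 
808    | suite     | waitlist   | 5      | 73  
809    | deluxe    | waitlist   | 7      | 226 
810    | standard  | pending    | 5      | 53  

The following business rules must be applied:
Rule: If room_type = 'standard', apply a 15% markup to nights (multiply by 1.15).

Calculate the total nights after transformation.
42.75

Step 1: Records with room_type = 'standard' have total nights = 5
Step 2: Apply multiplier: 5 × 1.15 = 5.75
Step 3: Other records total: 37
Step 4: Final sum = 5.75 + 37 = 42.75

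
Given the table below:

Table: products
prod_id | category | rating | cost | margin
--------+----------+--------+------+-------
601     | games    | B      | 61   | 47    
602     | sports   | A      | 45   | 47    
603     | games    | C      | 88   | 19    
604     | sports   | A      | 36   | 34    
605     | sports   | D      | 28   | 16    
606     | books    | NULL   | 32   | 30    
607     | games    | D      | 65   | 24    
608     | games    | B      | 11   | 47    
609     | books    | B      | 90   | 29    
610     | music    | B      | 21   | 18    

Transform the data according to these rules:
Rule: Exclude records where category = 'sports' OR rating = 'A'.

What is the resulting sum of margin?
214

Step 1: Find records where category = 'sports' OR rating = 'A'
Step 2: 3 records match, summing to 97
Step 3: Original sum: 311
Step 4: Remaining sum = 311 - 97 = 214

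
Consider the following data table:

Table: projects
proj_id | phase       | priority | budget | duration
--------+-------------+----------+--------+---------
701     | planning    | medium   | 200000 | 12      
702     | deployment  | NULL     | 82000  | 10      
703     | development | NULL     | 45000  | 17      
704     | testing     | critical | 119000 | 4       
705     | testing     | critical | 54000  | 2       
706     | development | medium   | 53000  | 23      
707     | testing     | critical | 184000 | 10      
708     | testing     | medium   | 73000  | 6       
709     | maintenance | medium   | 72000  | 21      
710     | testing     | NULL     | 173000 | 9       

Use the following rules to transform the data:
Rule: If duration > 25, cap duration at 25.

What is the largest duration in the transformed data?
23

Step 1: Original maximum duration = 23
Step 2: Check cap of 25 against maximum
Step 3: No records exceed the cap (max 23 <= cap 25), so no capping applies
Step 4: Maximum after transformation = 23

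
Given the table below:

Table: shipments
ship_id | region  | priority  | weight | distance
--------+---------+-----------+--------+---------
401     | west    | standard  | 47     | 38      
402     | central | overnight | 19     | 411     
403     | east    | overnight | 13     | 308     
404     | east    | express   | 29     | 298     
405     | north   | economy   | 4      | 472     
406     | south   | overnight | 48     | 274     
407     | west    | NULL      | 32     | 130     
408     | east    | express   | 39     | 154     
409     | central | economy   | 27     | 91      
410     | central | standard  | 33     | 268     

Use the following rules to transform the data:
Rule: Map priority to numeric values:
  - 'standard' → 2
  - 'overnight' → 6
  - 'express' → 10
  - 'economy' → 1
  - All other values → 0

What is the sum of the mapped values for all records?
44

Step 1: Apply mapping to each record
Step 2: Count by status:
  'standard': 2 records × 2 = 4
  'overnight': 3 records × 6 = 18
  'express': 2 records × 10 = 20
  'economy': 2 records × 1 = 2
Step 3: Sum all mapped values = 44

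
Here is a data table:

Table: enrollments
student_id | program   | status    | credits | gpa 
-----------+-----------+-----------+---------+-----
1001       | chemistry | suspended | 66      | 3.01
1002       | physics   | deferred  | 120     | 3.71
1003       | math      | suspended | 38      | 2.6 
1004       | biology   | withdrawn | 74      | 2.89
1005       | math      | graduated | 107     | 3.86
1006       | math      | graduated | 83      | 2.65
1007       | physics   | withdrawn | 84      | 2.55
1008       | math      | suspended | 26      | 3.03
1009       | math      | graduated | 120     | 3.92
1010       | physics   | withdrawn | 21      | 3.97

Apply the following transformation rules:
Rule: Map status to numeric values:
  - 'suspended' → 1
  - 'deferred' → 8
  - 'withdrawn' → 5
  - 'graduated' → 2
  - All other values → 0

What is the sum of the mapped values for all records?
32

Step 1: Apply mapping to each record
Step 2: Count by status:
  'suspended': 3 records × 1 = 3
  'deferred': 1 records × 8 = 8
  'withdrawn': 3 records × 5 = 15
  'graduated': 3 records × 2 = 6
Step 3: Sum all mapped values = 32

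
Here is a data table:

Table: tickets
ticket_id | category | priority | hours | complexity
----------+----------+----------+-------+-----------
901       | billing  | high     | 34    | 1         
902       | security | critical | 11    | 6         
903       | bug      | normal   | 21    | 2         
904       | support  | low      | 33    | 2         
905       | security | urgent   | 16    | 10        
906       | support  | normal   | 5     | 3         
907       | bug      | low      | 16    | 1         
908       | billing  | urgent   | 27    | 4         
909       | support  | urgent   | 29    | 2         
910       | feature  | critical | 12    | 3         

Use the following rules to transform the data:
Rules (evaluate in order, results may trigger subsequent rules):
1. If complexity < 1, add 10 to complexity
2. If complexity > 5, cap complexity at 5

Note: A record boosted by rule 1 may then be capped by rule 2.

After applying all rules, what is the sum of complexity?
28

Step 1: Apply rule 1 to records with complexity < 1
  - 0 records get bonus of 10
  - Of these, 0 records then exceed 5 and get capped
Step 2: Apply rule 2 to records with complexity > 5
  - 2 records (original) are capped
Step 3: Calculate final sum = 28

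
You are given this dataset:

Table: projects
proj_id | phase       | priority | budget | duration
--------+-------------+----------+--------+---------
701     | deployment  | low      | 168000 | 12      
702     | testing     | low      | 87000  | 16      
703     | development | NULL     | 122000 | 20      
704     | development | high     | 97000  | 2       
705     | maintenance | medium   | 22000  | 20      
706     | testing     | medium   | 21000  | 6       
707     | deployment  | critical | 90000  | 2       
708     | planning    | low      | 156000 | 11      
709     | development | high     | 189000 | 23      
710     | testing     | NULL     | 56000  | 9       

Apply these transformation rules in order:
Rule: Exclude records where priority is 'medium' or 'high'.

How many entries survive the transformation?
6

Step 1: Count records to exclude
  - 2 (medium) + 2 (high) = 4 records
Step 2: Total records: 10
Step 3: Remaining = 10 - 4 = 6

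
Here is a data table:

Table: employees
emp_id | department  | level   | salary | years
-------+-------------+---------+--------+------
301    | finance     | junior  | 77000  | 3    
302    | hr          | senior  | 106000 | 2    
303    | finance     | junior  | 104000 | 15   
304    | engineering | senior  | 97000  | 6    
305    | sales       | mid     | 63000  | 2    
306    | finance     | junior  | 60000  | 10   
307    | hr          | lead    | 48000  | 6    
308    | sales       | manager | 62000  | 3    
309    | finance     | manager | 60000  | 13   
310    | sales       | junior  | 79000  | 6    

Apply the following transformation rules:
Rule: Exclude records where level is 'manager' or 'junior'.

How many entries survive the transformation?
4

Step 1: Count records to exclude
  - 2 (manager) + 4 (junior) = 6 records
Step 2: Total records: 10
Step 3: Remaining = 10 - 6 = 4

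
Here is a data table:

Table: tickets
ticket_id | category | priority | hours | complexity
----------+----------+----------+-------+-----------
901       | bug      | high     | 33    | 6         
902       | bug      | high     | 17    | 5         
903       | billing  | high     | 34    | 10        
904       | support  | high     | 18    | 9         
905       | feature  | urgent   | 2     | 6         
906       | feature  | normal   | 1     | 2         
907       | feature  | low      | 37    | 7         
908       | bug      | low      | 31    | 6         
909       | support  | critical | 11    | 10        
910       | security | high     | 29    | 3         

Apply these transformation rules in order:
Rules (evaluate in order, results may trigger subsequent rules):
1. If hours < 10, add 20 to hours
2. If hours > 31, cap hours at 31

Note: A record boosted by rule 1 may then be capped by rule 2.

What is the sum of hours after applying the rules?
242

Step 1: Apply rule 1 to records with hours < 10
  - 2 records get bonus of 20
  - Of these, 0 records then exceed 31 and get capped
Step 2: Apply rule 2 to records with hours > 31
  - 3 records (original) are capped
Step 3: Calculate final sum = 242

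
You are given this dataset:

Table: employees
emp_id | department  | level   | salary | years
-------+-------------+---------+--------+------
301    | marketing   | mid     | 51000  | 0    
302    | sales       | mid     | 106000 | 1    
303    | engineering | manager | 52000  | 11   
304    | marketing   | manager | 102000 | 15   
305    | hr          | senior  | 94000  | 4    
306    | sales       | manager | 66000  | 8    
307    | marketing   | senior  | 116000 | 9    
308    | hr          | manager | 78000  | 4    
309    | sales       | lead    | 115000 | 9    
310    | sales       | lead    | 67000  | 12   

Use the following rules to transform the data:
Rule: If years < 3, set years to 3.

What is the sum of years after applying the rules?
78

Step 1: 2 records have years < 3
Step 2: These records originally summed to 1
Step 3: After setting to minimum: 2 × 3 = 6
Step 4: Unaffected records sum: 72
Step 5: Final sum = 6 + 72 = 78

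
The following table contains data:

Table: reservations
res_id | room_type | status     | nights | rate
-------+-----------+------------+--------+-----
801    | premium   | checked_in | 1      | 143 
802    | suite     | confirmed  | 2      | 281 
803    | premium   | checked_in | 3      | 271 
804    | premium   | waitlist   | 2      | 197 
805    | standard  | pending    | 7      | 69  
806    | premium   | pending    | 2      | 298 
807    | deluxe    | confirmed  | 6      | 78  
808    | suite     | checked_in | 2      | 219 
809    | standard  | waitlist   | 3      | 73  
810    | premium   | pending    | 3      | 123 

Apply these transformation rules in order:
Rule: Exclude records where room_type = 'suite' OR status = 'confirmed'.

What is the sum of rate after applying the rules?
1174

Step 1: Find records where room_type = 'suite' OR status = 'confirmed'
Step 2: 3 records match, summing to 578
Step 3: Original sum: 1752
Step 4: Remaining sum = 1752 - 578 = 1174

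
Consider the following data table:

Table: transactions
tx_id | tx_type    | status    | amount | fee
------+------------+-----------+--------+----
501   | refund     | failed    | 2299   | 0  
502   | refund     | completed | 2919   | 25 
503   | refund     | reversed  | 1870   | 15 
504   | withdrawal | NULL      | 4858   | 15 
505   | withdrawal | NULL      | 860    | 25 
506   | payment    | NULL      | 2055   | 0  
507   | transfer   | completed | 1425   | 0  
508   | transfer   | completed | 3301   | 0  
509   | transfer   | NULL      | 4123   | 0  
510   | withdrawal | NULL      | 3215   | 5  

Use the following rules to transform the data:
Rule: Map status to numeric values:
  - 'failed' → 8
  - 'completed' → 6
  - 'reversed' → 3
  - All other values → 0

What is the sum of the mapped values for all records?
29

Step 1: Apply mapping to each record
Step 2: Count by status:
  'failed': 1 records × 8 = 8
  'completed': 3 records × 6 = 18
  'reversed': 1 records × 3 = 3
Step 3: Sum all mapped values = 29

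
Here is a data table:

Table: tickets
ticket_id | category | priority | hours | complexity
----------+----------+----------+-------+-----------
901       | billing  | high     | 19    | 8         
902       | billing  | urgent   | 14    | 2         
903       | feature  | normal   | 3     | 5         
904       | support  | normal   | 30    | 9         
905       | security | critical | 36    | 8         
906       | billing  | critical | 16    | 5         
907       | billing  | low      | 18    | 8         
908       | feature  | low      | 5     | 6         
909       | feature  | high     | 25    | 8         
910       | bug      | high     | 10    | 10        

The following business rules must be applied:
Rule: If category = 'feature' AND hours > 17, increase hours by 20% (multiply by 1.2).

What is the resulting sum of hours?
181.0

Step 1: Find records where category = 'feature' AND hours > 17
Step 2: 1 records match, summing to 25
Step 3: After multiplier: 25 × 1.2 = 30.0
Step 4: Unaffected records sum: 151
Step 5: Final sum = 30.0 + 151 = 181.0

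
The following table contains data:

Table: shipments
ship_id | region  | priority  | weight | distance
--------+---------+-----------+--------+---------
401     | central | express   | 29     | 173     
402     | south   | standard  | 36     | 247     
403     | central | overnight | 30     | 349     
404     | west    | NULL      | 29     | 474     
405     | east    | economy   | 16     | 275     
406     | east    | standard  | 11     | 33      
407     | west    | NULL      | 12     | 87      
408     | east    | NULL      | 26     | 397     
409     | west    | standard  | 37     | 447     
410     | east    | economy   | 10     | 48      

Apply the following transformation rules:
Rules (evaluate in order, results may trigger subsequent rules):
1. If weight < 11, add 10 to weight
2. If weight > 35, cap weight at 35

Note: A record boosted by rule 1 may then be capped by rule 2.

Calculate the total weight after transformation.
243

Step 1: Apply rule 1 to records with weight < 11
  - 1 records get bonus of 10
  - Of these, 0 records then exceed 35 and get capped
Step 2: Apply rule 2 to records with weight > 35
  - 2 records (original) are capped
Step 3: Calculate final sum = 243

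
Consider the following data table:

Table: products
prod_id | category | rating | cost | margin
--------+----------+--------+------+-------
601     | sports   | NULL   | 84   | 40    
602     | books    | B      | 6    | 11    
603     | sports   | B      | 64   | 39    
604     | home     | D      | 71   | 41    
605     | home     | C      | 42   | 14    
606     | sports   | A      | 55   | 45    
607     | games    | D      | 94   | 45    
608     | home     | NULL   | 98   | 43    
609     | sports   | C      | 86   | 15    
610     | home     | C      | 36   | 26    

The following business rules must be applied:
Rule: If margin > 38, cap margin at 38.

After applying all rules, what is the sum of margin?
294

Step 1: 6 records have margin > 38
Step 2: These records originally summed to 253
Step 3: After capping: 6 × 38 = 228
Step 4: Unaffected records sum: 66
Step 5: Final sum = 228 + 66 = 294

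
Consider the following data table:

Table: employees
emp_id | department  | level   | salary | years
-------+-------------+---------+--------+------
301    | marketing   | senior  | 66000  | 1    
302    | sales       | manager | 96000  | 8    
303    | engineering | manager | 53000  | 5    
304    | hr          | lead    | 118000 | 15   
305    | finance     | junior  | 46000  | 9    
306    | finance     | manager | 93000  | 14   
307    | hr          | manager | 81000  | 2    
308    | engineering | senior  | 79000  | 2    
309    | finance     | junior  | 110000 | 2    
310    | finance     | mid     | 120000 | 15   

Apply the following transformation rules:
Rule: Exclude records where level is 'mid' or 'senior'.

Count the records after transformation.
7

Step 1: Count records to exclude
  - 1 (mid) + 2 (senior) = 3 records
Step 2: Total records: 10
Step 3: Remaining = 10 - 3 = 7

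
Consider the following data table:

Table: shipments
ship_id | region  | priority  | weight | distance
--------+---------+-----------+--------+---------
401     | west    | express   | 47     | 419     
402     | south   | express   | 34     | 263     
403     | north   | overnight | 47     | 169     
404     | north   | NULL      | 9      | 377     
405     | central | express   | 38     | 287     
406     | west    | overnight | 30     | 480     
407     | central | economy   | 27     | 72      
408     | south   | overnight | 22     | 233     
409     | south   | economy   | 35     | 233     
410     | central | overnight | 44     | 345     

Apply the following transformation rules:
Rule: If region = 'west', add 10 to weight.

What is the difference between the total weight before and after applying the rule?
20

Step 1: Original sum of weight = 333
Step 2: 2 records have region = 'west'
Step 3: Each affected record changes by 10
Step 4: Total change = 2 × 10 = 20
Step 5: New sum = 333 + 20 = 353
Step 6: Difference = |353 - 333| = 20
        (Sum increased by 20)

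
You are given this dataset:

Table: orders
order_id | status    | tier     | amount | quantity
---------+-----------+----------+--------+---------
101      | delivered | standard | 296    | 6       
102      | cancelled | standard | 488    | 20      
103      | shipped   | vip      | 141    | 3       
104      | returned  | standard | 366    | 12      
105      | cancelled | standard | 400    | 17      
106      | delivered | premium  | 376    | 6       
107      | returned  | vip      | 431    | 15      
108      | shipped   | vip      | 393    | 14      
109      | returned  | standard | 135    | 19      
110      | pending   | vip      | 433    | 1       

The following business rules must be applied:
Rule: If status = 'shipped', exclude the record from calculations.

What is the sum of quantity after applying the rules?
96

Step 1: Identify records where status = 'shipped'
Step 2: The excluded records sum to 17
Step 3: Original total quantity = 113
Step 4: Remaining total = 113 - 17 = 96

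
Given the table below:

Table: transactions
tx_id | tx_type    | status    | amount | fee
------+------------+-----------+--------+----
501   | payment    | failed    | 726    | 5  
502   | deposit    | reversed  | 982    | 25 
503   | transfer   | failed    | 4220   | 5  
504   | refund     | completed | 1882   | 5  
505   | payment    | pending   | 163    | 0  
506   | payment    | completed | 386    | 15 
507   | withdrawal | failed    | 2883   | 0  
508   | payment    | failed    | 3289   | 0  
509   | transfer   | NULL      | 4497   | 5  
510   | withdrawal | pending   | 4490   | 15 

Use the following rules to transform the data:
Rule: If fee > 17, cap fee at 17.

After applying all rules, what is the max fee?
17

Step 1: Original maximum fee = 25
Step 2: Apply cap at 17
Step 3: 1 records had fee > 17 and were capped
Step 4: Maximum after transformation = 17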